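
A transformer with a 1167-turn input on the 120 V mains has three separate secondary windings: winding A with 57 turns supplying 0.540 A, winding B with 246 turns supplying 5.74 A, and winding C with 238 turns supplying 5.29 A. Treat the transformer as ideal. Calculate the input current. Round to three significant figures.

I_in ≈ 2.32 A

V_A = 120 × 57/1167 = 5.8612 V; V_B = 120 × 246/1167 = 25.296 V; V_C = 120 × 238/1167 = 24.473 V.
P_out = V_A I_A + V_B I_B + V_C I_C = 5.8612×0.540 + 25.296×5.74 + 24.473×5.29 = 3.1650 + 145.20 + 129.46 = 277.82 W.
Ideal ⇒ P_in = P_out, so I_in = P_out/V_in = 277.82/120 = 2.32 A.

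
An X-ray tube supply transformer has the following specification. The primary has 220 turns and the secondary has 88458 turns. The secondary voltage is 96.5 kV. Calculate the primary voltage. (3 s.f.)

V_p/V_s = N_p/N_s, so V_p = 96500 × 220/88458 = 240 V.

V_p ≈ 240 V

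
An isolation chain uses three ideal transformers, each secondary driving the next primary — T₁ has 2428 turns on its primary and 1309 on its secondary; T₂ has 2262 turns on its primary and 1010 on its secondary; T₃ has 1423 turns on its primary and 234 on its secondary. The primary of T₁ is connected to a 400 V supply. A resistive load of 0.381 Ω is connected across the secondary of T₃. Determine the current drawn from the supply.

After T₁: V = 400.00 × 1309/2428 = 215.65 V.
After T₂: V = 215.65 × 1010/2262 = 96.290 V.
After T₃: V = 96.290 × 234/1423 = 15.834 V.
I_load = 15.834/0.381 = 41.559 A, so P_out = 15.834 × 41.559 = 658.05 W.
All ideal ⇒ P_in = P_out, so I_supply = 658.05/400 = 1.65 A.

I_supply ≈ 1.65 A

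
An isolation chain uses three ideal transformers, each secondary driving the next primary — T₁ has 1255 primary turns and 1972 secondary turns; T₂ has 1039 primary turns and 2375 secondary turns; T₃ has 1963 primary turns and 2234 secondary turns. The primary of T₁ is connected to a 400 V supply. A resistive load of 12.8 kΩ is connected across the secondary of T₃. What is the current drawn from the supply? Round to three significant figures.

After T₁: V = 400.00 × 1972/1255 = 628.53 V.
After T₂: V = 628.53 × 2375/1039 = 1436.7 V.
After T₃: V = 1436.7 × 2234/1963 = 1635.1 V.
I_load = 1635.1/12800 = 0.12774 A, so P_out = 1635.1 × 0.12774 = 208.86 W.
All ideal ⇒ P_in = P_out, so I_supply = 208.86/400 = 0.522 A.

I_supply ≈ 0.522 A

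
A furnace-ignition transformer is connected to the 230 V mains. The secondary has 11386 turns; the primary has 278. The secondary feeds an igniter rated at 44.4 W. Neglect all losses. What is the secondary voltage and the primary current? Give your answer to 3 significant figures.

V_s ≈ 9420 V, I_p ≈ 0.193 A

V_s = V_p × N_s/N_p = 230 × 11386/278 = 9420.1 V.
I_s = P/V_s = 44.4/9420.1 = 0.0047133 A.
I_p = I_s × N_s/N_p = 0.0047133 × 11386/278 = 0.193 A.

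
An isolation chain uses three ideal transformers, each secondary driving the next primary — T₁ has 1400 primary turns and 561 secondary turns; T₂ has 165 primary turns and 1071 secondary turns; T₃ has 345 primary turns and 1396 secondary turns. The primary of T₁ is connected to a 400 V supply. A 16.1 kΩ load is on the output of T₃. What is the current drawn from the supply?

After T₁: V = 400.00 × 561/1400 = 160.29 V.
After T₂: V = 160.29 × 1071/165 = 1040.4 V.
After T₃: V = 1040.4 × 1396/345 = 4209.9 V.
I_load = 4209.9/16100 = 0.26148 A, so P_out = 4209.9 × 0.26148 = 1100.8 W.
All ideal ⇒ P_in = P_out, so I_supply = 1100.8/400 = 2.75 A.

I_supply ≈ 2.75 A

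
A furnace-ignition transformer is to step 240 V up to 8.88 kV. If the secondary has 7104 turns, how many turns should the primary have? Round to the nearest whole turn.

N_p/N_s = V_p/V_s, so N_p = 7104 × 240/8880 = 192.0 ≈ 192 turns.

N_p = 192 turns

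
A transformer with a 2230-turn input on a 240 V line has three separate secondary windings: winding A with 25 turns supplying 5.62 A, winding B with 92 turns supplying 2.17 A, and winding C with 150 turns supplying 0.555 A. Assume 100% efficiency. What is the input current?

V_A = 240 × 25/2230 = 2.6906 V; V_B = 240 × 92/2230 = 9.9013 V; V_C = 240 × 150/2230 = 16.143 V.
P_out = V_A I_A + V_B I_B + V_C I_C = 2.6906×5.62 + 9.9013×2.17 + 16.143×0.555 = 15.121 + 21.486 + 8.9596 = 45.567 W.
Ideal ⇒ P_in = P_out, so I_in = P_out/V_in = 45.567/240 = 0.190 A.

I_in ≈ 0.190 A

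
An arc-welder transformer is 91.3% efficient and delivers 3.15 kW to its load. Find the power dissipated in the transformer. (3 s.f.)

P_in = P_out/η = 3150/0.913 = 3450.16 W.
P_loss = P_in − P_out = 3450.16 − 3150 = 300 W.

P_loss ≈ 300 W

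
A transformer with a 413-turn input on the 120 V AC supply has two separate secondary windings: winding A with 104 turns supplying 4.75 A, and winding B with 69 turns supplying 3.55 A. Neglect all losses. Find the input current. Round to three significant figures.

I_in ≈ 1.79 A

V_A = 120 × 104/413 = 30.218 V; V_B = 120 × 69/413 = 20.048 V.
P_out = V_A I_A + V_B I_B = 30.218×4.75 + 20.048×3.55 = 143.54 + 71.172 = 214.71 W.
Ideal ⇒ P_in = P_out, so I_in = P_out/V_in = 214.71/120 = 1.79 A.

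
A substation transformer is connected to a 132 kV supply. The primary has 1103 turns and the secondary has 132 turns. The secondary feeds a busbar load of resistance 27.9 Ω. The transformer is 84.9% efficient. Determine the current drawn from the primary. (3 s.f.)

I_p ≈ 79.8 A

V_s = 132000 × 132/1103 = 15797 V.
I_s = V_s/R = 15797/27.9 = 566.20 A.
P_out = V_s I_s = 15797 × 566.20 = 8.9442×10^6 W.
P_in = P_out/η = 8.9442×10^6/0.849 = 1.0535×10^7 W.
I_p = P_in/V_p = 1.0535×10^7/132000 = 79.8 A.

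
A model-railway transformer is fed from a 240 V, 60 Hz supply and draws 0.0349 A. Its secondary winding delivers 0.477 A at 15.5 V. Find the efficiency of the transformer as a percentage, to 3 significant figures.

P_in = 240 × 0.0349 = 8.37600 W.
P_out = 15.5 × 0.477 = 7.39350 W.
η = P_out/P_in = 7.39350/8.37600 = 0.883.

η ≈ 88.3%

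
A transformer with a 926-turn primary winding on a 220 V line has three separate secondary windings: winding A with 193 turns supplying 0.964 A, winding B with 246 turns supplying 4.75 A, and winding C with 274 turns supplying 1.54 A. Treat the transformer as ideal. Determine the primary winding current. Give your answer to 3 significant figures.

V_A = 220 × 193/926 = 45.853 V; V_B = 220 × 246/926 = 58.445 V; V_C = 220 × 274/926 = 65.097 V.
P_out = V_A I_A + V_B I_B + V_C I_C = 45.853×0.964 + 58.445×4.75 + 65.097×1.54 = 44.202 + 277.61 + 100.25 = 422.07 W.
Ideal ⇒ P_in = P_out, so I_p = P_out/V_p = 422.07/220 = 1.92 A.

I_p ≈ 1.92 A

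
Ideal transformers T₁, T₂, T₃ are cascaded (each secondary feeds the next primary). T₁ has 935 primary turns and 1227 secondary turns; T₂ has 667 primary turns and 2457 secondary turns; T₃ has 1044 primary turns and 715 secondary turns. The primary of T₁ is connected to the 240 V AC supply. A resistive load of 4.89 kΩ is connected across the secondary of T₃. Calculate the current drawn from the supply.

I_supply ≈ 0.538 A

After T₁: V = 240.00 × 1227/935 = 314.95 V.
After T₂: V = 314.95 × 2457/667 = 1160.2 V.
After T₃: V = 1160.2 × 715/1044 = 794.56 V.
I_load = 794.56/4890 = 0.16249 A, so P_out = 794.56 × 0.16249 = 129.11 W.
All ideal ⇒ P_in = P_out, so I_supply = 129.11/240 = 0.538 A.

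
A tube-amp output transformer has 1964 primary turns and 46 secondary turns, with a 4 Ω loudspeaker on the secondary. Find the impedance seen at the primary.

Z_p ≈ 7290 Ω

Z_p = (N_p/N_s)² × Z_s = (1964/46)² × 4 = 7290 Ω.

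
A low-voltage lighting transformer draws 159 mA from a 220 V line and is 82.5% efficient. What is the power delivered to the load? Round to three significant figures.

P_in = V_p I_p = 220 × 0.159 = 34.980 W.
P_out = η P_in = 0.825 × 34.980 = 28.9 W.

P_out ≈ 28.9 W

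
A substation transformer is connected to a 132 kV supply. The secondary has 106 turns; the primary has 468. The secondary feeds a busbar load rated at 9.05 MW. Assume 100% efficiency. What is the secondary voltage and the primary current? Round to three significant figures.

V_s ≈ 29900 V, I_p ≈ 68.6 A

V_s = V_p × N_s/N_p = 132000 × 106/468 = 29897 V.
I_s = P/V_s = 9.05×10^6/29897 = 302.70 A.
I_p = I_s × N_s/N_p = 302.70 × 106/468 = 68.6 A.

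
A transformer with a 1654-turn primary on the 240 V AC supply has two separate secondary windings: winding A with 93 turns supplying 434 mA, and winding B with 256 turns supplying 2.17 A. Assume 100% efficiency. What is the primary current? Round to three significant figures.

I_p ≈ 0.360 A

V_A = 240 × 93/1654 = 13.495 V; V_B = 240 × 256/1654 = 37.146 V.
P_out = V_A I_A + V_B I_B = 13.495×0.434 + 37.146×2.17 = 5.8566 + 80.607 = 86.464 W.
Ideal ⇒ P_in = P_out, so I_p = P_out/V_p = 86.464/240 = 0.360 A.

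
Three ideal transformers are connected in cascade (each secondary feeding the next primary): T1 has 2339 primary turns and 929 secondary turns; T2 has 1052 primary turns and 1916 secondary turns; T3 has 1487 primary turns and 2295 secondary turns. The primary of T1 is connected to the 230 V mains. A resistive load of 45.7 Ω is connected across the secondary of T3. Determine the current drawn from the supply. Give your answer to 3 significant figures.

I_supply ≈ 6.27 A

Secondary of T1: V = 230.00 × 929/2339 = 91.351 V.
Secondary of T2: V = 91.351 × 1916/1052 = 166.38 V.
Secondary of T3: V = 166.38 × 2295/1487 = 256.78 V.
I_load = 256.78/45.7 = 5.6189 A, so P_out = 256.78 × 5.6189 = 1442.8 W.
All ideal ⇒ P_in = P_out, so I_supply = 1442.8/230 = 6.27 A.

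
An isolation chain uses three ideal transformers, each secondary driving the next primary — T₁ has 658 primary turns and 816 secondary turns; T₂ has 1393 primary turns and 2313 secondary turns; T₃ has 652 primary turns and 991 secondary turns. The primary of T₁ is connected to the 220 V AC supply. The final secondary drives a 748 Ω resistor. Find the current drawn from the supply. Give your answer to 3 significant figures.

I_supply ≈ 2.88 A

Secondary of T₁: V = 220.00 × 816/658 = 272.83 V.
Secondary of T₂: V = 272.83 × 2313/1393 = 453.01 V.
Secondary of T₃: V = 453.01 × 991/652 = 688.55 V.
I_load = 688.55/748 = 0.92053 A, so P_out = 688.55 × 0.92053 = 633.83 W.
All ideal ⇒ P_in = P_out, so I_supply = 633.83/220 = 2.88 A.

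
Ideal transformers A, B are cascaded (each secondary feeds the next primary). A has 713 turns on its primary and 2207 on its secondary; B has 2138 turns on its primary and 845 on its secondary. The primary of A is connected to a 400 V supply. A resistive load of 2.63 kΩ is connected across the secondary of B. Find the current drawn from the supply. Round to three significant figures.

I_supply ≈ 0.228 A

Secondary of A: V = 400.00 × 2207/713 = 1238.1 V.
Secondary of B: V = 1238.1 × 845/2138 = 489.35 V.
I_load = 489.35/2630 = 0.18607 A, so P_out = 489.35 × 0.18607 = 91.052 W.
All ideal ⇒ P_in = P_out, so I_supply = 91.052/400 = 0.228 A.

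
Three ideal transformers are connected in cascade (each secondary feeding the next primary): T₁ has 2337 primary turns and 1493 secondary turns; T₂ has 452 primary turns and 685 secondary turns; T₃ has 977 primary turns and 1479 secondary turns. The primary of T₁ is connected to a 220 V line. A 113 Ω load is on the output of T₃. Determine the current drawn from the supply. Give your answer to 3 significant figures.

Secondary of T₁: V = 220.00 × 1493/2337 = 140.55 V.
Secondary of T₂: V = 140.55 × 685/452 = 213.00 V.
Secondary of T₃: V = 213.00 × 1479/977 = 322.44 V.
I_load = 322.44/113 = 2.8535 A, so P_out = 322.44 × 2.8535 = 920.07 W.
All ideal ⇒ P_in = P_out, so I_supply = 920.07/220 = 4.18 A.

I_supply ≈ 4.18 A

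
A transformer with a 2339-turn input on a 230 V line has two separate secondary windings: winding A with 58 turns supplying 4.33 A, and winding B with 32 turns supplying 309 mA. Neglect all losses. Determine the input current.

I_in ≈ 0.112 A

V_A = 230 × 58/2339 = 5.7033 V; V_B = 230 × 32/2339 = 3.1466 V.
P_out = V_A I_A + V_B I_B = 5.7033×4.33 + 3.1466×0.309 = 24.695 + 0.97231 = 25.668 W.
Ideal ⇒ P_in = P_out, so I_in = P_out/V_in = 25.668/230 = 0.112 A.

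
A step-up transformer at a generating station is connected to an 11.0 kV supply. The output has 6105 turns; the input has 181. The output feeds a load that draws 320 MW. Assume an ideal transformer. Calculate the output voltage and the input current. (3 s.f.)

V_out ≈ 371000 V, I_in ≈ 29100 A

V_out = V_in × N_out/N_in = 11000 × 6105/181 = 371020 V.
I_out = P/V_out = 3.20×10^8/371020 = 862.48 A.
I_in = I_out × N_out/N_in = 862.48 × 6105/181 = 29100 A.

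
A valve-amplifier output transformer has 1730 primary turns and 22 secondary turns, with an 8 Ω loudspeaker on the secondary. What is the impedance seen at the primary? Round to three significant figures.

Z_p = (N_p/N_s)² × Z_s = (1730/22)² × 8 = 49500 Ω.

Z_p ≈ 49500 Ω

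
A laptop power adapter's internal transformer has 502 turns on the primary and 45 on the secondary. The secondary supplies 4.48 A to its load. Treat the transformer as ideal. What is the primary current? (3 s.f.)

I_p ≈ 0.402 A

For an ideal transformer I_p/I_s = N_s/N_p, so I_p = 4.48 × 45/502 = 0.402 A.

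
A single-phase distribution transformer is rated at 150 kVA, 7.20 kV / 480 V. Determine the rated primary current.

I_p ≈ 20.8 A

I_p = S/V_p = 150000/7200 = 20.8 A.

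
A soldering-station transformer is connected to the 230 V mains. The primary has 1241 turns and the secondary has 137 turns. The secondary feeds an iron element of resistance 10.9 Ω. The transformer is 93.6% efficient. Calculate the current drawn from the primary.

V_s = 230 × 137/1241 = 25.391 V.
I_s = V_s/R = 25.391/10.9 = 2.3294 A.
P_out = V_s I_s = 25.391 × 2.3294 = 59.146 W.
P_in = P_out/η = 59.146/0.936 = 63.190 W.
I_p = P_in/V_p = 63.190/230 = 0.275 A.

I_p ≈ 0.275 A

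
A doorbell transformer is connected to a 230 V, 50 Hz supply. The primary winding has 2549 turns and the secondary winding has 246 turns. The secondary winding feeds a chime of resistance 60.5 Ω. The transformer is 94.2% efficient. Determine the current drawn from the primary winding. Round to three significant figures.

I_p ≈ 0.0376 A

V_s = 230 × 246/2549 = 22.197 V.
I_s = V_s/R = 22.197/60.5 = 0.36689 A.
P_out = V_s I_s = 22.197 × 0.36689 = 8.1439 W.
P_in = P_out/η = 8.1439/0.942 = 8.6453 W.
I_p = P_in/V_p = 8.6453/230 = 0.0376 A.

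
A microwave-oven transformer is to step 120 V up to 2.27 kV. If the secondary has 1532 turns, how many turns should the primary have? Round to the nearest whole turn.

N_p/N_s = V_p/V_s, so N_p = 1532 × 120/2270 = 81.0 ≈ 81 turns.

N_p = 81 turns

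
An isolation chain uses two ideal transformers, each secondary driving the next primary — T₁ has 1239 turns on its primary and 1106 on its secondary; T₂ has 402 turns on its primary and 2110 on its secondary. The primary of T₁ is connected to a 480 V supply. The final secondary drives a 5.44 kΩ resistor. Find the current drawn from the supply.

After T₁: V = 480.00 × 1106/1239 = 428.47 V.
After T₂: V = 428.47 × 2110/402 = 2249.0 V.
I_load = 2249.0/5440 = 0.41341 A, so P_out = 2249.0 × 0.41341 = 929.75 W.
All ideal ⇒ P_in = P_out, so I_supply = 929.75/480 = 1.94 A.

I_supply ≈ 1.94 A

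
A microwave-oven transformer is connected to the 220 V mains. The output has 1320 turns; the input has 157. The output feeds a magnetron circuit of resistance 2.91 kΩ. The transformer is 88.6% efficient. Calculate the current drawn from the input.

V_out = 220 × 1320/157 = 1849.7 V.
I_out = V_out/R = 1849.7/2910 = 0.63563 A.
P_out = V_out I_out = 1849.7 × 0.63563 = 1175.7 W.
P_in = P_out/η = 1175.7/0.886 = 1327.0 W.
I_in = P_in/V_in = 1327.0/220 = 6.03 A.

I_in ≈ 6.03 A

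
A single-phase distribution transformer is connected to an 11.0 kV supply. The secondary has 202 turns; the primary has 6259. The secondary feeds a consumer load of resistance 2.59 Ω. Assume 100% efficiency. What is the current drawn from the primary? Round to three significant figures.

I_p ≈ 4.42 A

V_s = V_p × N_s/N_p = 11000 × 202/6259 = 355.01 V.
I_s = V_s/R = 355.01/2.59 = 137.07 A.
For an ideal transformer I_p N_p = I_s N_s, so I_p = 137.07 × 202/6259 = 4.42 A.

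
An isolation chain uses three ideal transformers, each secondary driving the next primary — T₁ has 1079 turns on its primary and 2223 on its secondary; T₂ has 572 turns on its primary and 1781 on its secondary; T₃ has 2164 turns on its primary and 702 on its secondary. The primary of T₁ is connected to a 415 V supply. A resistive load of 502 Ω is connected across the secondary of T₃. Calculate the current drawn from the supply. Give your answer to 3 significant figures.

I_supply ≈ 3.58 A

Secondary of T₁: V = 415.00 × 2223/1079 = 855.00 V.
Secondary of T₂: V = 855.00 × 1781/572 = 2662.2 V.
Secondary of T₃: V = 2662.2 × 702/2164 = 863.60 V.
I_load = 863.60/502 = 1.7203 A, so P_out = 863.60 × 1.7203 = 1485.7 W.
All ideal ⇒ P_in = P_out, so I_supply = 1485.7/415 = 3.58 A.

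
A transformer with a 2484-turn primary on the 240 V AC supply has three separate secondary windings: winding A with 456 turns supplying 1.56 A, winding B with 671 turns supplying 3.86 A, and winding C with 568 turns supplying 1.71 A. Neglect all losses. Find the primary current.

V_A = 240 × 456/2484 = 44.058 V; V_B = 240 × 671/2484 = 64.831 V; V_C = 240 × 568/2484 = 54.879 V.
P_out = V_A I_A + V_B I_B + V_C I_C = 44.058×1.56 + 64.831×3.86 + 54.879×1.71 = 68.730 + 250.25 + 93.843 = 412.82 W.
Ideal ⇒ P_in = P_out, so I_p = P_out/V_p = 412.82/240 = 1.72 A.

I_p ≈ 1.72 A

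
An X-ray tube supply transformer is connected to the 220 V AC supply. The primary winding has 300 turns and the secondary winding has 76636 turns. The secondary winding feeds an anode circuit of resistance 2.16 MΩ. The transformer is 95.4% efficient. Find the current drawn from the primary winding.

I_p ≈ 6.97 A

V_s = 220 × 76636/300 = 56200 V.
I_s = V_s/R = 56200/(2.16×10^6) = 0.026018 A.
P_out = V_s I_s = 56200 × 0.026018 = 1462.2 W.
P_in = P_out/η = 1462.2/0.954 = 1532.7 W.
I_p = P_in/V_p = 1532.7/220 = 6.97 A.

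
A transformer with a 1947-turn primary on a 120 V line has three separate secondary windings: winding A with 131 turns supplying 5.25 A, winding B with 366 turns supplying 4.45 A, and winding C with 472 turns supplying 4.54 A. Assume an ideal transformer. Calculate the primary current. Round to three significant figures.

V_A = 120 × 131/1947 = 8.0740 V; V_B = 120 × 366/1947 = 22.558 V; V_C = 120 × 472/1947 = 29.091 V.
P_out = V_A I_A + V_B I_B + V_C I_C = 8.0740×5.25 + 22.558×4.45 + 29.091×4.54 = 42.388 + 100.38 + 132.07 = 274.84 W.
Ideal ⇒ P_in = P_out, so I_p = P_out/V_p = 274.84/120 = 2.29 A.

I_p ≈ 2.29 A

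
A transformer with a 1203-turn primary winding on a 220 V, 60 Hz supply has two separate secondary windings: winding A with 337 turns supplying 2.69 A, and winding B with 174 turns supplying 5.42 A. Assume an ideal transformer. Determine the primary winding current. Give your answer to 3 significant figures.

I_p ≈ 1.54 A

V_A = 220 × 337/1203 = 61.629 V; V_B = 220 × 174/1203 = 31.820 V.
P_out = V_A I_A + V_B I_B = 61.629×2.69 + 31.820×5.42 = 165.78 + 172.47 = 338.25 W.
Ideal ⇒ P_in = P_out, so I_p = P_out/V_p = 338.25/220 = 1.54 A.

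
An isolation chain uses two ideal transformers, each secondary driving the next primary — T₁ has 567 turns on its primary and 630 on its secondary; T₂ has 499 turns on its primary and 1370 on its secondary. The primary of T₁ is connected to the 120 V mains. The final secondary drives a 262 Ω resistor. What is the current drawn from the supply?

I_supply ≈ 4.26 A

After T₁: V = 120.00 × 630/567 = 133.33 V.
After T₂: V = 133.33 × 1370/499 = 366.07 V.
I_load = 366.07/262 = 1.3972 A, so P_out = 366.07 × 1.3972 = 511.47 W.
All ideal ⇒ P_in = P_out, so I_supply = 511.47/120 = 4.26 A.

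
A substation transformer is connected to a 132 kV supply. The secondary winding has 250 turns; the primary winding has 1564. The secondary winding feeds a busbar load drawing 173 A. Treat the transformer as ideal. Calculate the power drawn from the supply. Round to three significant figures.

I_p = I_s × N_s/N_p = 173 × 250/1564 = 27.653 A.
P = V_p I_p = 132000 × 27.653 = 3.65×10^6 W.

P ≈ 3.65×10^6 W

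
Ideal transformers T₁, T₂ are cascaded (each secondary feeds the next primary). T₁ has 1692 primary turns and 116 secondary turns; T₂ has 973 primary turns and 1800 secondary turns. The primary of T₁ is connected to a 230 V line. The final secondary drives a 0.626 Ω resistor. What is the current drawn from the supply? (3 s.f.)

Secondary of T₁: V = 230.00 × 116/1692 = 15.768 V.
Secondary of T₂: V = 15.768 × 1800/973 = 29.171 V.
I_load = 29.171/0.626 = 46.598 A, so P_out = 29.171 × 46.598 = 1359.3 W.
All ideal ⇒ P_in = P_out, so I_supply = 1359.3/230 = 5.91 A.

I_supply ≈ 5.91 A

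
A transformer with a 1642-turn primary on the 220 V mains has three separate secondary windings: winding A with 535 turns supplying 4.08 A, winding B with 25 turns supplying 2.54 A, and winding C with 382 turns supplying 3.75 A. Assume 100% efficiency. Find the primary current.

I_p ≈ 2.24 A

V_A = 220 × 535/1642 = 71.681 V; V_B = 220 × 25/1642 = 3.3496 V; V_C = 220 × 382/1642 = 51.181 V.
P_out = V_A I_A + V_B I_B + V_C I_C = 71.681×4.08 + 3.3496×2.54 + 51.181×3.75 = 292.46 + 8.5079 + 191.93 = 492.90 W.
Ideal ⇒ P_in = P_out, so I_p = P_out/V_p = 492.90/220 = 2.24 A.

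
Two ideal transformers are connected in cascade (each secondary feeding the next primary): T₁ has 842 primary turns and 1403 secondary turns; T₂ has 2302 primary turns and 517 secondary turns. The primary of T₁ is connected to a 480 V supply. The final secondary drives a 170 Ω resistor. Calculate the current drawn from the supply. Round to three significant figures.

I_supply ≈ 0.395 A

Secondary of T₁: V = 480.00 × 1403/842 = 799.81 V.
Secondary of T₂: V = 799.81 × 517/2302 = 179.63 V.
I_load = 179.63/170 = 1.0566 A, so P_out = 179.63 × 1.0566 = 189.80 W.
All ideal ⇒ P_in = P_out, so I_supply = 189.80/480 = 0.395 A.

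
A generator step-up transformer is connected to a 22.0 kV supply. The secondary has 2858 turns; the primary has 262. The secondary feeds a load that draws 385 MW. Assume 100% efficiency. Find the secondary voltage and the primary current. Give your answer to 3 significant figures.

V_s = V_p × N_s/N_p = 22000 × 2858/262 = 239980 V.
I_s = P/V_s = 3.85×10^8/239980 = 1604.3 A.
I_p = I_s × N_s/N_p = 1604.3 × 2858/262 = 17500 A.

V_s ≈ 240000 V, I_p ≈ 17500 A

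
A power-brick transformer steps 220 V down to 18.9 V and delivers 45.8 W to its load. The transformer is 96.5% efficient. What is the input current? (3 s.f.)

I_in ≈ 0.216 A

P_in = P_out/η = 45.8/0.965 = 47.461 W.
I_in = P_in/V_in = 47.461/220 = 0.216 A.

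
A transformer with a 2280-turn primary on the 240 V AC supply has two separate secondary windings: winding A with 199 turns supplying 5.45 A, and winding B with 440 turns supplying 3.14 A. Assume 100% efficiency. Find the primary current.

V_A = 240 × 199/2280 = 20.947 V; V_B = 240 × 440/2280 = 46.316 V.
P_out = V_A I_A + V_B I_B = 20.947×5.45 + 46.316×3.14 = 114.16 + 145.43 = 259.59 W.
Ideal ⇒ P_in = P_out, so I_p = P_out/V_p = 259.59/240 = 1.08 A.

I_p ≈ 1.08 A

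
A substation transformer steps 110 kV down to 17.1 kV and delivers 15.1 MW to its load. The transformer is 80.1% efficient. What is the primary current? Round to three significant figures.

I_p ≈ 171 A

P_in = P_out/η = 1.51×10^7/0.801 = 1.8851×10^7 W.
I_p = P_in/V_p = 1.8851×10^7/110000 = 171 A.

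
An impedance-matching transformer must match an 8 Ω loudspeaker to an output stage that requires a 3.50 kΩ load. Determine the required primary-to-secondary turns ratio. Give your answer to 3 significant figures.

Z_p/Z_s = (N_p/N_s)², so N_p/N_s = √(3500/8) = √438 = 20.9.

N_p/N_s ≈ 20.9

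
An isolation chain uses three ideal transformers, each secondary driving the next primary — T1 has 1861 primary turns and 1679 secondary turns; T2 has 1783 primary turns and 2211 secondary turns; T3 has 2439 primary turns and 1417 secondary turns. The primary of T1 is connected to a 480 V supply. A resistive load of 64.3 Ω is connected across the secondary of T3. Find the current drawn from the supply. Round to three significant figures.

I_supply ≈ 3.15 A

Secondary of T1: V = 480.00 × 1679/1861 = 433.06 V.
Secondary of T2: V = 433.06 × 2211/1783 = 537.01 V.
Secondary of T3: V = 537.01 × 1417/2439 = 311.99 V.
I_load = 311.99/64.3 = 4.8521 A, so P_out = 311.99 × 4.8521 = 1513.8 W.
All ideal ⇒ P_in = P_out, so I_supply = 1513.8/480 = 3.15 A.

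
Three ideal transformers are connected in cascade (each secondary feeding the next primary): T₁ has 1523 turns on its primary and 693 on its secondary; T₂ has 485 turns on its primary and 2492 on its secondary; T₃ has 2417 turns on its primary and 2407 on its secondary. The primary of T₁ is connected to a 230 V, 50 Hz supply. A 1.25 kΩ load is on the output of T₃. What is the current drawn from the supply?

I_supply ≈ 0.997 A

After T₁: V = 230.00 × 693/1523 = 104.66 V.
After T₂: V = 104.66 × 2492/485 = 537.73 V.
After T₃: V = 537.73 × 2407/2417 = 535.51 V.
I_load = 535.51/1250 = 0.42841 A, so P_out = 535.51 × 0.42841 = 229.42 W.
All ideal ⇒ P_in = P_out, so I_supply = 229.42/230 = 0.997 A.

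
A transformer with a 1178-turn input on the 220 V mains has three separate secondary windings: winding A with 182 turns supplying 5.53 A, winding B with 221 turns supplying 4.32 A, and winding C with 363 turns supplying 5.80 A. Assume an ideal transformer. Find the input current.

V_A = 220 × 182/1178 = 33.990 V; V_B = 220 × 221/1178 = 41.273 V; V_C = 220 × 363/1178 = 67.793 V.
P_out = V_A I_A + V_B I_B + V_C I_C = 33.990×5.53 + 41.273×4.32 + 67.793×5.80 = 187.96 + 178.30 + 393.20 = 759.46 W.
Ideal ⇒ P_in = P_out, so I_in = P_out/V_in = 759.46/220 = 3.45 A.

I_in ≈ 3.45 A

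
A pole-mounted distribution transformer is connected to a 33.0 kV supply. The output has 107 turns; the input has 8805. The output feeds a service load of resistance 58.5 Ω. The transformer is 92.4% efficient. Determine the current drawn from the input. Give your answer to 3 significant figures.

I_in ≈ 0.0902 A

V_out = 33000 × 107/8805 = 401.02 V.
I_out = V_out/R = 401.02/58.5 = 6.8551 A.
P_out = V_out I_out = 401.02 × 6.8551 = 2749.0 W.
P_in = P_out/η = 2749.0/0.924 = 2975.2 W.
I_in = P_in/V_in = 2975.2/33000 = 0.0902 A.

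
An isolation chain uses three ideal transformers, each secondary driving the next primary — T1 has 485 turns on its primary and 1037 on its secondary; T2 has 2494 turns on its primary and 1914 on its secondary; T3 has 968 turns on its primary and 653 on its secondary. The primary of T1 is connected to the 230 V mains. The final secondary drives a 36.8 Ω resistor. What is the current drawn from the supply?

I_supply ≈ 7.66 A

Secondary of T1: V = 230.00 × 1037/485 = 491.77 V.
Secondary of T2: V = 491.77 × 1914/2494 = 377.41 V.
Secondary of T3: V = 377.41 × 653/968 = 254.59 V.
I_load = 254.59/36.8 = 6.9183 A, so P_out = 254.59 × 6.9183 = 1761.4 W.
All ideal ⇒ P_in = P_out, so I_supply = 1761.4/230 = 7.66 A.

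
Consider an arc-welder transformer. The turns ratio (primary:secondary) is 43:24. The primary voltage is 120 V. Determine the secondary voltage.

V_s ≈ 67.0 V

V_s/V_p = N_s/N_p, so V_s = 120 × 24/43 = 67.0 V.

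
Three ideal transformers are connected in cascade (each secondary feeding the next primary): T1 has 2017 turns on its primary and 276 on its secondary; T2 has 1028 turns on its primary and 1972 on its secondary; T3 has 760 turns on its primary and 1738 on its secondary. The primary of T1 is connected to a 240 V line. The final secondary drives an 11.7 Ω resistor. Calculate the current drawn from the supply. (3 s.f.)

After T1: V = 240.00 × 276/2017 = 32.841 V.
After T2: V = 32.841 × 1972/1028 = 62.998 V.
After T3: V = 62.998 × 1738/760 = 144.07 V.
I_load = 144.07/11.7 = 12.313 A, so P_out = 144.07 × 12.313 = 1774.0 W.
All ideal ⇒ P_in = P_out, so I_supply = 1774.0/240 = 7.39 A.

I_supply ≈ 7.39 A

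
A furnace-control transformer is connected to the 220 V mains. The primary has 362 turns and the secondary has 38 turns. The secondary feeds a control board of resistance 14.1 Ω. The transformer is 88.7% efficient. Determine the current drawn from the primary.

I_p ≈ 0.194 A

V_s = 220 × 38/362 = 23.094 V.
I_s = V_s/R = 23.094/14.1 = 1.6379 A.
P_out = V_s I_s = 23.094 × 1.6379 = 37.825 W.
P_in = P_out/η = 37.825/0.887 = 42.643 W.
I_p = P_in/V_p = 42.643/220 = 0.194 A.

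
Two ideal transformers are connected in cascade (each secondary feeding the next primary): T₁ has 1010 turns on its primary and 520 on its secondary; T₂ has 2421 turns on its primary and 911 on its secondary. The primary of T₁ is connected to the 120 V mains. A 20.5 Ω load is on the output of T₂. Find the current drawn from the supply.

After T₁: V = 120.00 × 520/1010 = 61.782 V.
After T₂: V = 61.782 × 911/2421 = 23.248 V.
I_load = 23.248/20.5 = 1.1341 A, so P_out = 23.248 × 1.1341 = 26.365 W.
All ideal ⇒ P_in = P_out, so I_supply = 26.365/120 = 0.220 A.

I_supply ≈ 0.220 A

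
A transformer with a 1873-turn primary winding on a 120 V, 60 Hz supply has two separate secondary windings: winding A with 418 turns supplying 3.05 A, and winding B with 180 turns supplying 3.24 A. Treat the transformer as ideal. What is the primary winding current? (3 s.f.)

V_A = 120 × 418/1873 = 26.781 V; V_B = 120 × 180/1873 = 11.532 V.
P_out = V_A I_A + V_B I_B = 26.781×3.05 + 11.532×3.24 = 81.681 + 37.365 = 119.05 W.
Ideal ⇒ P_in = P_out, so I_p = P_out/V_p = 119.05/120 = 0.992 A.

I_p ≈ 0.992 A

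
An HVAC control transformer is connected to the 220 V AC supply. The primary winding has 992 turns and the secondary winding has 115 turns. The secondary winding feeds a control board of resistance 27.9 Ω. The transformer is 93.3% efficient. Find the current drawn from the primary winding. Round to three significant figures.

I_p ≈ 0.114 A

V_s = 220 × 115/992 = 25.504 V.
I_s = V_s/R = 25.504/27.9 = 0.91412 A.
P_out = V_s I_s = 25.504 × 0.91412 = 23.314 W.
P_in = P_out/η = 23.314/0.933 = 24.988 W.
I_p = P_in/V_p = 24.988/220 = 0.114 A.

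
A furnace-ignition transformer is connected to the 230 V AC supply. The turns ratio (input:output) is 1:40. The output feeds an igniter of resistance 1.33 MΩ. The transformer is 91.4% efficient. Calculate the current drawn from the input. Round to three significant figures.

I_in ≈ 0.303 A

V_out = 230 × 40/1 = 9200.0 V.
I_out = V_out/R = 9200.0/(1.33×10^6) = 0.0069173 A.
P_out = V_out I_out = 9200.0 × 0.0069173 = 63.639 W.
P_in = P_out/η = 63.639/0.914 = 69.627 W.
I_in = P_in/V_in = 69.627/230 = 0.303 A.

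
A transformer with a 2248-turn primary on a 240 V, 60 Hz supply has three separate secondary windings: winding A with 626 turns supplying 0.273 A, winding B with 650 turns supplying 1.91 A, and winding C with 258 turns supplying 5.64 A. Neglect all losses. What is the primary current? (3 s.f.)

I_p ≈ 1.28 A

V_A = 240 × 626/2248 = 66.833 V; V_B = 240 × 650/2248 = 69.395 V; V_C = 240 × 258/2248 = 27.544 V.
P_out = V_A I_A + V_B I_B + V_C I_C = 66.833×0.273 + 69.395×1.91 + 27.544×5.64 = 18.245 + 132.54 + 155.35 = 306.14 W.
Ideal ⇒ P_in = P_out, so I_p = P_out/V_p = 306.14/240 = 1.28 A.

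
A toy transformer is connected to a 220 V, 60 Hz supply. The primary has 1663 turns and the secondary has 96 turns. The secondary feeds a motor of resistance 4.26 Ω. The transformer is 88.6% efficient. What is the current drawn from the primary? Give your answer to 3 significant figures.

V_s = 220 × 96/1663 = 12.700 V.
I_s = V_s/R = 12.700/4.26 = 2.9812 A.
P_out = V_s I_s = 12.700 × 2.9812 = 37.861 W.
P_in = P_out/η = 37.861/0.886 = 42.733 W.
I_p = P_in/V_p = 42.733/220 = 0.194 A.

I_p ≈ 0.194 A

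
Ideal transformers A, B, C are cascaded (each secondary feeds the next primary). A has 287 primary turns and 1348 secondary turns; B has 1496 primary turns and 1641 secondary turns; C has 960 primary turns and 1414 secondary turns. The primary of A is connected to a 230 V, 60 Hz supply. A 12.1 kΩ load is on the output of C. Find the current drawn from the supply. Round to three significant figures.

I_supply ≈ 1.09 A

After A: V = 230.00 × 1348/287 = 1080.3 V.
After B: V = 1080.3 × 1641/1496 = 1185.0 V.
After C: V = 1185.0 × 1414/960 = 1745.4 V.
I_load = 1745.4/12100 = 0.14425 A, so P_out = 1745.4 × 0.14425 = 251.77 W.
All ideal ⇒ P_in = P_out, so I_supply = 251.77/230 = 1.09 A.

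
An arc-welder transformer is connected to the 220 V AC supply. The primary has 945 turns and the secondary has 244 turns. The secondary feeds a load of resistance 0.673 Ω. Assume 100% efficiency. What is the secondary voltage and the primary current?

V_s = V_p × N_s/N_p = 220 × 244/945 = 56.804 V.
I_s = V_s/R = 56.804/0.673 = 84.405 A.
I_p = I_s × N_s/N_p = 84.405 × 244/945 = 21.8 A.

V_s ≈ 56.8 V, I_p ≈ 21.8 A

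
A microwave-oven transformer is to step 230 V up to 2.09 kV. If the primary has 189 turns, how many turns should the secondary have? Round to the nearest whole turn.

N_s = 1717 turns

N_s/N_p = V_s/V_p, so N_s = 189 × 2090/230 = 1717.4 ≈ 1717 turns.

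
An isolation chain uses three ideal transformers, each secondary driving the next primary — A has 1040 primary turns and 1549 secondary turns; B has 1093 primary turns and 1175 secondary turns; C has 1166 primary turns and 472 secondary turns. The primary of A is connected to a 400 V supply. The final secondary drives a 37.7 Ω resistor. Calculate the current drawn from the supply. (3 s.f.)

Secondary of A: V = 400.00 × 1549/1040 = 595.77 V.
Secondary of B: V = 595.77 × 1175/1093 = 640.47 V.
Secondary of C: V = 640.47 × 472/1166 = 259.26 V.
I_load = 259.26/37.7 = 6.8770 A, so P_out = 259.26 × 6.8770 = 1782.9 W.
All ideal ⇒ P_in = P_out, so I_supply = 1782.9/400 = 4.46 A.

I_supply ≈ 4.46 A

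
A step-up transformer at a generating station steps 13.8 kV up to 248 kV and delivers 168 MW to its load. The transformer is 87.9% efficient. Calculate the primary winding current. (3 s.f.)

P_in = P_out/η = 1.68×10^8/0.879 = 1.9113×10^8 W.
I_p = P_in/V_p = 1.9113×10^8/13800 = 13800 A.

I_p ≈ 13800 A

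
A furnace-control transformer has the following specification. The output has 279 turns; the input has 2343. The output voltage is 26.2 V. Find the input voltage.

V_in ≈ 220 V

V_in/V_out = N_in/N_out, so V_in = 26.2 × 2343/279 = 220 V.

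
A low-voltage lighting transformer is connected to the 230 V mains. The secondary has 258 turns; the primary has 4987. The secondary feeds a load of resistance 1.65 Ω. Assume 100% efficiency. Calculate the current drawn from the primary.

V_s = V_p × N_s/N_p = 230 × 258/4987 = 11.899 V.
I_s = V_s/R = 11.899/1.65 = 7.2115 A.
For an ideal transformer I_p N_p = I_s N_s, so I_p = 7.2115 × 258/4987 = 0.373 A.

I_p ≈ 0.373 A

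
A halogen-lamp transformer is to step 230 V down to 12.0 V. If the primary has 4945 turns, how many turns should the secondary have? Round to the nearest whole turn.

N_s = 258 turns

N_s/N_p = V_s/V_p, so N_s = 4945 × 12.0/230 = 258.0 ≈ 258 turns.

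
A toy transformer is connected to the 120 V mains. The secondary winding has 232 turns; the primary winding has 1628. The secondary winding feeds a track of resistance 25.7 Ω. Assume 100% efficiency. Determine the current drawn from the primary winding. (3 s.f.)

V_s = V_p × N_s/N_p = 120 × 232/1628 = 17.101 V.
I_s = V_s/R = 17.101/25.7 = 0.66540 A.
For an ideal transformer I_p N_p = I_s N_s, so I_p = 0.66540 × 232/1628 = 0.0948 A.

I_p ≈ 0.0948 A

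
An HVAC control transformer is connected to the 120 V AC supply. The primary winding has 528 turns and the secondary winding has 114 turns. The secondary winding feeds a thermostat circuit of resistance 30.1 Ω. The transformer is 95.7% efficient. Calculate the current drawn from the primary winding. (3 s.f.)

I_p ≈ 0.194 A

V_s = 120 × 114/528 = 25.909 V.
I_s = V_s/R = 25.909/30.1 = 0.86077 A.
P_out = V_s I_s = 25.909 × 0.86077 = 22.302 W.
P_in = P_out/η = 22.302/0.957 = 23.304 W.
I_p = P_in/V_p = 23.304/120 = 0.194 A.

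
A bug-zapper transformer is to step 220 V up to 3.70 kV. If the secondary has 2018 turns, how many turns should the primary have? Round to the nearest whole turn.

N_p = 120 turns

N_p/N_s = V_p/V_s, so N_p = 2018 × 220/3700 = 120.0 ≈ 120 turns.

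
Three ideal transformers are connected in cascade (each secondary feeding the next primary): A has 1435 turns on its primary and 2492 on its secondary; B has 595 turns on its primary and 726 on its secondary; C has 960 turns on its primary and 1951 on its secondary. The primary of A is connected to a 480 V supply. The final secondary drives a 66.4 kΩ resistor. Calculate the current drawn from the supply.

Secondary of A: V = 480.00 × 2492/1435 = 833.56 V.
Secondary of B: V = 833.56 × 726/595 = 1017.1 V.
Secondary of C: V = 1017.1 × 1951/960 = 2067.0 V.
I_load = 2067.0/66400 = 0.031130 A, so P_out = 2067.0 × 0.031130 = 64.345 W.
All ideal ⇒ P_in = P_out, so I_supply = 64.345/480 = 0.134 A.

I_supply ≈ 0.134 A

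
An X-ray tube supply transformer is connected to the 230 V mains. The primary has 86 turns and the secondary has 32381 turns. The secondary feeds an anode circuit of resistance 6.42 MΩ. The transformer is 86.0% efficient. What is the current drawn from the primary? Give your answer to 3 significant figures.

V_s = 230 × 32381/86 = 86600 V.
I_s = V_s/R = 86600/(6.42×10^6) = 0.013489 A.
P_out = V_s I_s = 86600 × 0.013489 = 1168.2 W.
P_in = P_out/η = 1168.2/0.860 = 1358.3 W.
I_p = P_in/V_p = 1358.3/230 = 5.91 A.

I_p ≈ 5.91 A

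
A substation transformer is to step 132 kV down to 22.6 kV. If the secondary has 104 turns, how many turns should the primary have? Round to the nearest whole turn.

N_p = 607 turns

N_p/N_s = V_p/V_s, so N_p = 104 × 132000/22600 = 607.4 ≈ 607 turns.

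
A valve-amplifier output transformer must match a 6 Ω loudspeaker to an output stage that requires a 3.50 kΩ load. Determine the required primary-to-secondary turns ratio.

N_p/N_s ≈ 24.2

Z_p/Z_s = (N_p/N_s)², so N_p/N_s = √(3500/6) = √583 = 24.2.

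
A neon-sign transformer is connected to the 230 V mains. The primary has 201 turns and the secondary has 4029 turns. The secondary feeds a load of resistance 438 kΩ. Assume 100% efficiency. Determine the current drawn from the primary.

I_p ≈ 0.211 A

V_s = V_p × N_s/N_p = 230 × 4029/201 = 4610.3 V.
I_s = V_s/R = 4610.3/438000 = 0.010526 A.
For an ideal transformer I_p N_p = I_s N_s, so I_p = 0.010526 × 4029/201 = 0.211 A.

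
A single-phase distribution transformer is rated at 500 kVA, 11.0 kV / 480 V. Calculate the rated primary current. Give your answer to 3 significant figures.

I_p ≈ 45.5 A

I_p = S/V_p = 500000/11000 = 45.5 A.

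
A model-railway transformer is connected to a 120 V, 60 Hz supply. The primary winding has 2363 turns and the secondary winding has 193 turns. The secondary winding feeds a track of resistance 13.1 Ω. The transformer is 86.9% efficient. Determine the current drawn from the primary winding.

V_s = 120 × 193/2363 = 9.8011 V.
I_s = V_s/R = 9.8011/13.1 = 0.74818 A.
P_out = V_s I_s = 9.8011 × 0.74818 = 7.3329 W.
P_in = P_out/η = 7.3329/0.869 = 8.4384 W.
I_p = P_in/V_p = 8.4384/120 = 0.0703 A.

I_p ≈ 0.0703 A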